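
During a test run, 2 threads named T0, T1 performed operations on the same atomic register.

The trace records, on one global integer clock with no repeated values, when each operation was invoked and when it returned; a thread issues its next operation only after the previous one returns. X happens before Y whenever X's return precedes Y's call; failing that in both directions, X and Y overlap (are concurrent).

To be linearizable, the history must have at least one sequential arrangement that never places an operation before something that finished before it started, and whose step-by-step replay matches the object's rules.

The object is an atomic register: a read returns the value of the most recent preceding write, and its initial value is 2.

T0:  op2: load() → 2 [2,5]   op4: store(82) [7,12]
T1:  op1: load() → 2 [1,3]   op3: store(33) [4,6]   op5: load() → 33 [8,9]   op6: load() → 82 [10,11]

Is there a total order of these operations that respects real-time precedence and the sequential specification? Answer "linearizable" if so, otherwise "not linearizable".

witness order: op1, op2, op3, op5, op4, op6
step 1: op1 load() → 2 — value 2
step 2: op2 load() → 2 — value 2
step 3: op3 store(33) — value 33
step 4: op5 load() → 33 — value 33
step 5: op4 store(82) — value 82
step 6: op6 load() → 82 — value 82

linearizable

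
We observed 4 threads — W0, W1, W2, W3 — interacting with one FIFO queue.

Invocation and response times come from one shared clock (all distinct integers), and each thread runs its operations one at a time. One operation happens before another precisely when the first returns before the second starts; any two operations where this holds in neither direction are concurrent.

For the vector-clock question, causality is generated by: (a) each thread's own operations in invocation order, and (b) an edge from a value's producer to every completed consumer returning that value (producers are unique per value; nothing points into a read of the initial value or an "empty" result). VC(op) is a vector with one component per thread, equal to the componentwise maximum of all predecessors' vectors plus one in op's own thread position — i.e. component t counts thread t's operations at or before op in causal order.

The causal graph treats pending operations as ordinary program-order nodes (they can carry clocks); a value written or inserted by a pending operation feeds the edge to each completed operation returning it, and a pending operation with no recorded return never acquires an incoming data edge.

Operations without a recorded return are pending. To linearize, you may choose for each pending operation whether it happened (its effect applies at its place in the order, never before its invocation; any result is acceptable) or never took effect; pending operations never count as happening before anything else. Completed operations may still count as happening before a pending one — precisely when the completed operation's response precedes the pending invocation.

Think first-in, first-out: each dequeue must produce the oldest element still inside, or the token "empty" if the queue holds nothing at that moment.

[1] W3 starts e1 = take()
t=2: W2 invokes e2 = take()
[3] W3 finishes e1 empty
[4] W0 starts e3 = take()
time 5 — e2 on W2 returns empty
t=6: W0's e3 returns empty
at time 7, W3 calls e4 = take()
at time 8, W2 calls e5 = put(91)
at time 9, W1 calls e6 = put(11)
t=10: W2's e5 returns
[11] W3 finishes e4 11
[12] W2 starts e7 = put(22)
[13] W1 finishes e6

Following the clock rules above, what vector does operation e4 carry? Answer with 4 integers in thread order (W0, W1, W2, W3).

no predecessors for e1 (invoked 1): W3 increments from zero → (0, 0, 0, 1)
no predecessors for e2 (invoked 2): W2 increments from zero → (0, 0, 1, 0)
no predecessors for e6 (invoked 9): W1 increments from zero → (0, 1, 0, 0)
no predecessors for e3 (invoked 4): W0 increments from zero → (1, 0, 0, 0)
VC(e5, invoked at 8): max of VC(e2)=(0, 0, 1, 0), then +1 on thread W2 → (0, 0, 2, 0)
VC(e7, invoked at 12): max of VC(e5)=(0, 0, 2, 0), then +1 on thread W2 → (0, 0, 3, 0)
VC(e4, invoked at 7): max of VC(e1)=(0, 0, 0, 1), VC(e6)=(0, 1, 0, 0), then +1 on thread W3 → (0, 1, 0, 2)
target: VC(e4) = (0, 1, 0, 2)

(0, 1, 0, 2)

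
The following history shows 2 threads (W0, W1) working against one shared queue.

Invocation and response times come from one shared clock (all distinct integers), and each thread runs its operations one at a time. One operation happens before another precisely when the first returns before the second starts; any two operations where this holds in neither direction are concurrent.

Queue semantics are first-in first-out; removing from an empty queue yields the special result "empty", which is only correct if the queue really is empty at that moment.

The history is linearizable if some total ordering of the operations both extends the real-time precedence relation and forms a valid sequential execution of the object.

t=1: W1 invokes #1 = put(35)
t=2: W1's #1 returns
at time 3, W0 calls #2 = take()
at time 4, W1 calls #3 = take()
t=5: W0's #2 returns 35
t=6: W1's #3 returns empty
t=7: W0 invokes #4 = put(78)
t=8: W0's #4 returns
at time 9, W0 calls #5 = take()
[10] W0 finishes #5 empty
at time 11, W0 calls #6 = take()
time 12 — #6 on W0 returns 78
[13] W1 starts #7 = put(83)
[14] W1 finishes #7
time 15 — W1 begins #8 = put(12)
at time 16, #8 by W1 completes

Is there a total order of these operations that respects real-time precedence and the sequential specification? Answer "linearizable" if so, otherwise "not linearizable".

not linearizable

cut after 9 events: linearizable; cut after 10 events (#5 responds, time 10): not linearizable
2 orders of the 5 completed queue ops respect real time; none is legal
take #1, #2, #3, #4, #5: step 5 already fails, because #5 take() → empty cannot occur there
take #1, #3, #2, #4, #5: step 2 already fails, because #3 take() → empty cannot occur there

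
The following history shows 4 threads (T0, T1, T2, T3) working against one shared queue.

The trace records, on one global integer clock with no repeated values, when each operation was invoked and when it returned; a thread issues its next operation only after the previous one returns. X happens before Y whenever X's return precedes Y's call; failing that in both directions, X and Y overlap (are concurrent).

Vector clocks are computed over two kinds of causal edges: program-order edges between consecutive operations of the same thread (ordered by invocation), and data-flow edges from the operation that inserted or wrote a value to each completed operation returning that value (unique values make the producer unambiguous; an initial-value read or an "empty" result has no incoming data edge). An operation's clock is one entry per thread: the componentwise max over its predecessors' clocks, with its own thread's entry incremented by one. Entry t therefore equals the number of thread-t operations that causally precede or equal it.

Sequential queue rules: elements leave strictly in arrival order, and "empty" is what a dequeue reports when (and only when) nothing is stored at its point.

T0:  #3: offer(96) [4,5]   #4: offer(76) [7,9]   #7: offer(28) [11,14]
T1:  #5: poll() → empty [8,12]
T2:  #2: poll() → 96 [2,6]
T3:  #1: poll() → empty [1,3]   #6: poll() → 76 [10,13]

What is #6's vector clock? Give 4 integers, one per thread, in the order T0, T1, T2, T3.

no predecessors for #1 (invoked 1): T3 increments from zero → (0, 0, 0, 1)
no predecessors for #5 (invoked 8): T1 increments from zero → (0, 1, 0, 0)
no predecessors for #3 (invoked 4): T0 increments from zero → (1, 0, 0, 0)
VC(#2, invoked at 2): max of VC(#3)=(1, 0, 0, 0), then +1 on thread T2 → (1, 0, 1, 0)
VC(#4, invoked at 7): max of VC(#3)=(1, 0, 0, 0), then +1 on thread T0 → (2, 0, 0, 0)
VC(#7, invoked at 11): max of VC(#4)=(2, 0, 0, 0), then +1 on thread T0 → (3, 0, 0, 0)
VC(#6, invoked at 10): max of VC(#1)=(0, 0, 0, 1), VC(#4)=(2, 0, 0, 0), then +1 on thread T3 → (2, 0, 0, 2)
target: VC(#6) = (2, 0, 0, 2)

(2, 0, 0, 2)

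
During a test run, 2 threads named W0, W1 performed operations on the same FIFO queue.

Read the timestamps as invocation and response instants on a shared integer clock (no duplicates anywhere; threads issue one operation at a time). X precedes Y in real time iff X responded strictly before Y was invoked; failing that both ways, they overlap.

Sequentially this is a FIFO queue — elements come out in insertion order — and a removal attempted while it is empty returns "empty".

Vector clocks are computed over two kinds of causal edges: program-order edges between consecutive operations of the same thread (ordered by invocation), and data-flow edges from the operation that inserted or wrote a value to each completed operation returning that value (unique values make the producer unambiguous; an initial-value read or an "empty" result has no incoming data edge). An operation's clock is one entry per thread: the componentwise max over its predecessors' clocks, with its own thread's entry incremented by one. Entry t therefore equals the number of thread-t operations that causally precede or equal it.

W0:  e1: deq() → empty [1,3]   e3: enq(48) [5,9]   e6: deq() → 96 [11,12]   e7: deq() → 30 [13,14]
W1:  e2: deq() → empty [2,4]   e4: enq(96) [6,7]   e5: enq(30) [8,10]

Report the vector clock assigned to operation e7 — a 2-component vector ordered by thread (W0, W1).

(4, 3)

e2, invoked 2, has no incoming edges; only W1's bump applies → (0, 1)
e1, invoked 1, has no incoming edges; only W0's bump applies → (1, 0)
VC(e4, invoked at 6): max of VC(e2)=(0, 1), then +1 on thread W1 → (0, 2)
VC(e3, invoked at 5): max of VC(e1)=(1, 0), then +1 on thread W0 → (2, 0)
VC(e5, invoked at 8): max of VC(e4)=(0, 2), then +1 on thread W1 → (0, 3)
VC(e6, invoked at 11): max of VC(e3)=(2, 0), VC(e4)=(0, 2), then +1 on thread W0 → (3, 2)
VC(e7, invoked at 13): max of VC(e5)=(0, 3), VC(e6)=(3, 2), then +1 on thread W0 → (4, 3)
target: VC(e7) = (4, 3)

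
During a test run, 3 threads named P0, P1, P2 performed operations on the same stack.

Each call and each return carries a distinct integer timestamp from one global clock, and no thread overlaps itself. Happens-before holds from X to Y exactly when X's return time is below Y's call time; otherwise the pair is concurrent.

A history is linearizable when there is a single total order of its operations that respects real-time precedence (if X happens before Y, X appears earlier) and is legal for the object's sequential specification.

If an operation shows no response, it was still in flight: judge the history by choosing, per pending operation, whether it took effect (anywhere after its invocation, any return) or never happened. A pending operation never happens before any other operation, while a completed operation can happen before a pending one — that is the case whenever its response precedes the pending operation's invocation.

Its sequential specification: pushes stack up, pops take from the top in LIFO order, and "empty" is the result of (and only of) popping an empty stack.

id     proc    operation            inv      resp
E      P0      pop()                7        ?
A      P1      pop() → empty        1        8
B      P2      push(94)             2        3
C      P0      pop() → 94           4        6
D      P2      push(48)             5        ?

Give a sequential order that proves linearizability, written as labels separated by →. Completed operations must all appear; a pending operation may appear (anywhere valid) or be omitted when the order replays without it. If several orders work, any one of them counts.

after step 1 (A pop() → empty): stack <>
after step 2 (B push(94)): stack <94>
after step 3 (C pop() → 94): stack <>

A → B → C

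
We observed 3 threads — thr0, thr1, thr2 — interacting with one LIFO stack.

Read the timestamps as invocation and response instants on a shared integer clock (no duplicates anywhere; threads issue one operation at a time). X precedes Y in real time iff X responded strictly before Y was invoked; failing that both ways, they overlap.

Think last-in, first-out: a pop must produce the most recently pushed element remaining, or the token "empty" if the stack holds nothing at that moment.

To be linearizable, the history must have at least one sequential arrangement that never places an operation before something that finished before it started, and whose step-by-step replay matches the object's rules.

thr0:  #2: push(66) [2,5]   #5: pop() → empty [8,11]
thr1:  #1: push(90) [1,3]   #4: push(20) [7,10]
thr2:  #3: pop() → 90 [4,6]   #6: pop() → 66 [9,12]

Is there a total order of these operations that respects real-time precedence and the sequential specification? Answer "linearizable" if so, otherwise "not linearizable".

linearizable

witness order: #1, #3, #2, #6, #5, #4
step 1: #1 push(90) — stack <90>
step 2: #3 pop() → 90 — stack <>
step 3: #2 push(66) — stack <66>
step 4: #6 pop() → 66 — stack <>
step 5: #5 pop() → empty — stack <>
step 6: #4 push(20) — stack <20>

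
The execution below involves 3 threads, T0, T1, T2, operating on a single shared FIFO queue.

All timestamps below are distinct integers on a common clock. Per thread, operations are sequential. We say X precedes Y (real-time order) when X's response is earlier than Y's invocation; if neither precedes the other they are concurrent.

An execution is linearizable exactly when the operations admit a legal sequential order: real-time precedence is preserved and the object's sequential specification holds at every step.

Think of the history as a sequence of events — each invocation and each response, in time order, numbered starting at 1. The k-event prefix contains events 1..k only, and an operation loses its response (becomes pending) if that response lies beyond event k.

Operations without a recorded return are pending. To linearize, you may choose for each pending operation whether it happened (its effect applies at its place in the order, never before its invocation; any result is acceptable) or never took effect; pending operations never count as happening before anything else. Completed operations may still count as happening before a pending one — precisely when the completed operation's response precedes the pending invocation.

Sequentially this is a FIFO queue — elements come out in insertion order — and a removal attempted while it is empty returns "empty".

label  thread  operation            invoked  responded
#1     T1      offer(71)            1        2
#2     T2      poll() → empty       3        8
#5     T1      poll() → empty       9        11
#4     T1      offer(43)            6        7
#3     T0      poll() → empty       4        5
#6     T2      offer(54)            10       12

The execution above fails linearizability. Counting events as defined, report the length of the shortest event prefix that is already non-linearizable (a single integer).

events 1..7 are still linearizable — one witness is #1, #2, #3, #4:
after step 1 (#1 offer(71)): queue <71>
after step 2 (#2 poll() (pending, included)): queue <>
after step 3 (#3 poll() → empty): queue <>
after step 4 (#4 offer(43)): queue <43>
with event 8 included (#2 responding at time 8), all real-time-consistent orders fail
for example #1, #2, #3, #4 fails at step 2: #2 poll() → empty is not legal there
for example #1, #3, #2, #4 fails at step 2: #3 poll() → empty is not legal there

8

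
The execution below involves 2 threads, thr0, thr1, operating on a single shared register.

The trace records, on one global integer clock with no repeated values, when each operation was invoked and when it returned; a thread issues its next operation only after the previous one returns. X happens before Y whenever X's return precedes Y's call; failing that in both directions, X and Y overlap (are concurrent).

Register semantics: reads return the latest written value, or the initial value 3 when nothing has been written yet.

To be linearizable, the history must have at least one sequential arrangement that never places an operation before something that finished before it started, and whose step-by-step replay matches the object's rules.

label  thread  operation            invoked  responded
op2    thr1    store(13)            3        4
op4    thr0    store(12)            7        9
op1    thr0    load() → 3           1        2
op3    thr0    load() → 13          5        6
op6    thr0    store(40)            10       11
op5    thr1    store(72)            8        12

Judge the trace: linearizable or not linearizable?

linearizable

a witness: op1, op2, op3, op4, op5, op6
1. op1 load() → 3, leaving value 3
2. op2 store(13), leaving value 13
3. op3 load() → 13, leaving value 13
4. op4 store(12), leaving value 12
5. op5 store(72), leaving value 72
6. op6 store(40), leaving value 40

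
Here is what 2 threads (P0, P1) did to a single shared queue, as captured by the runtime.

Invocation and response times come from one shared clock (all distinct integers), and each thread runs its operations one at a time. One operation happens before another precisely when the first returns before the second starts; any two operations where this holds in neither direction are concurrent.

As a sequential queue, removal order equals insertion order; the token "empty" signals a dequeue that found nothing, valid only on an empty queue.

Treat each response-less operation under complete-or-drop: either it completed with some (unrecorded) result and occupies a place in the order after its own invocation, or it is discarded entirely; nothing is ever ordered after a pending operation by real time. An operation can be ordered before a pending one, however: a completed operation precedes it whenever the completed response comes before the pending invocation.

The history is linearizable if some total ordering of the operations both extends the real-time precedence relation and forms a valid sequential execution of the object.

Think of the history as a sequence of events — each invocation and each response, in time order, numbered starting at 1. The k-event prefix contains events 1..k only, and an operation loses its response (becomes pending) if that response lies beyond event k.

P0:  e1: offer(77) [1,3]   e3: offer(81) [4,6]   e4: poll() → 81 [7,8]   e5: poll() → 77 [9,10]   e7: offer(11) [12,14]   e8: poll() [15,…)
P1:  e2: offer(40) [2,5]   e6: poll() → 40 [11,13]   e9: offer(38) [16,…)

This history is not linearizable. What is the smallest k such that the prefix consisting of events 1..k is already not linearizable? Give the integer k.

events 1..7 are still linearizable — one witness is e1, e2, e3:
1. e1 offer(77), leaving queue <77>
2. e2 offer(40), leaving queue <77,40>
3. e3 offer(81), leaving queue <77,40,81>
once event 8 joins (e4's response, time 8), exhaustive search finds no witness
one such order, e1, e2, e3, e4, breaks at step 4 where e4 poll() → 81 is illegal
one such order, e1, e3, e2, e4, breaks at step 4 where e4 poll() → 81 is illegal

8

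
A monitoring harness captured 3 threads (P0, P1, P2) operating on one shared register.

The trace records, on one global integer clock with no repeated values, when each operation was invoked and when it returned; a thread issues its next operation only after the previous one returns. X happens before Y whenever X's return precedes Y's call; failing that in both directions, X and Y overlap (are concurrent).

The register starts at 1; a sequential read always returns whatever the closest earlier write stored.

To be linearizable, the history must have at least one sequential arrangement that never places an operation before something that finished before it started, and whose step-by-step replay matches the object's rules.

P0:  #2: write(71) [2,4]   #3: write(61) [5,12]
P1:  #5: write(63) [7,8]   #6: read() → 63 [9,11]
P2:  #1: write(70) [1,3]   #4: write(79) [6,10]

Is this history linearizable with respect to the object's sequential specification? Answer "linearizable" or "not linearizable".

a witness: #1, #2, #3, #4, #5, #6
after step 1 (#1 write(70)): value 70
after step 2 (#2 write(71)): value 71
after step 3 (#3 write(61)): value 61
after step 4 (#4 write(79)): value 79
after step 5 (#5 write(63)): value 63
after step 6 (#6 read() → 63): value 63

linearizable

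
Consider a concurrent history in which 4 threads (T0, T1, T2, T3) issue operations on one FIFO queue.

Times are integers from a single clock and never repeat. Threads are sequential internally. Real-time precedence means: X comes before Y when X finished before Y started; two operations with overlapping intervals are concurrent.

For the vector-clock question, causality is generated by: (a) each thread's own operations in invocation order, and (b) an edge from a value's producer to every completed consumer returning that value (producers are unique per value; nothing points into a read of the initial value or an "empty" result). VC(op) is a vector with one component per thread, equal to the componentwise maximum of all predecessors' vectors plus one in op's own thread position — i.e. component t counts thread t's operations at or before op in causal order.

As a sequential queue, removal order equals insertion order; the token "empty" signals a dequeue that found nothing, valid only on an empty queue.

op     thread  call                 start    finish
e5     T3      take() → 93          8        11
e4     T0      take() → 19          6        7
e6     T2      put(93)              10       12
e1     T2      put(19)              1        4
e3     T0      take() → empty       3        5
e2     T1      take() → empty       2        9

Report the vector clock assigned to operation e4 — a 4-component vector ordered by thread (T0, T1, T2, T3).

(2, 0, 1, 0)

root op e1, invoked 1: fresh clock plus T2's own tick → (0, 0, 1, 0)
root op e2, invoked 2: fresh clock plus T1's own tick → (0, 1, 0, 0)
root op e3, invoked 3: fresh clock plus T0's own tick → (1, 0, 0, 0)
invoked at 10, e6 merges VC(e1)=(0, 0, 1, 0) and bumps T2's slot → (0, 0, 2, 0)
invoked at 8, e5 merges VC(e6)=(0, 0, 2, 0) and bumps T3's slot → (0, 0, 2, 1)
invoked at 6, e4 merges VC(e1)=(0, 0, 1, 0), VC(e3)=(1, 0, 0, 0) and bumps T0's slot → (2, 0, 1, 0)
target: VC(e4) = (2, 0, 1, 0)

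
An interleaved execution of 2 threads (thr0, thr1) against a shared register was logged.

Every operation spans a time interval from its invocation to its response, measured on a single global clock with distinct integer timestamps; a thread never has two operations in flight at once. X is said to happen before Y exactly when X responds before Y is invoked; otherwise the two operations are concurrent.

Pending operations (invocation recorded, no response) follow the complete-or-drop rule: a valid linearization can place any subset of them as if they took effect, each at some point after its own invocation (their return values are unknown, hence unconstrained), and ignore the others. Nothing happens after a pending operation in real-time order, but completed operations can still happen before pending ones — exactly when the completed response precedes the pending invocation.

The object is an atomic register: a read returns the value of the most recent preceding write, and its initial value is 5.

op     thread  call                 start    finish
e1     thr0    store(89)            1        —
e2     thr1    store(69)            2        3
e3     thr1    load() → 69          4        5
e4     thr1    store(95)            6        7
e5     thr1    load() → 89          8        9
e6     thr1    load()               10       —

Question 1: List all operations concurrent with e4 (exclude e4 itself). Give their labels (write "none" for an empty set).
Answer: e1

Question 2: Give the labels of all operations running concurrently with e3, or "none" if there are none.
Answer: e1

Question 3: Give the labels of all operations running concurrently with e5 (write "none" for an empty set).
Answer: e1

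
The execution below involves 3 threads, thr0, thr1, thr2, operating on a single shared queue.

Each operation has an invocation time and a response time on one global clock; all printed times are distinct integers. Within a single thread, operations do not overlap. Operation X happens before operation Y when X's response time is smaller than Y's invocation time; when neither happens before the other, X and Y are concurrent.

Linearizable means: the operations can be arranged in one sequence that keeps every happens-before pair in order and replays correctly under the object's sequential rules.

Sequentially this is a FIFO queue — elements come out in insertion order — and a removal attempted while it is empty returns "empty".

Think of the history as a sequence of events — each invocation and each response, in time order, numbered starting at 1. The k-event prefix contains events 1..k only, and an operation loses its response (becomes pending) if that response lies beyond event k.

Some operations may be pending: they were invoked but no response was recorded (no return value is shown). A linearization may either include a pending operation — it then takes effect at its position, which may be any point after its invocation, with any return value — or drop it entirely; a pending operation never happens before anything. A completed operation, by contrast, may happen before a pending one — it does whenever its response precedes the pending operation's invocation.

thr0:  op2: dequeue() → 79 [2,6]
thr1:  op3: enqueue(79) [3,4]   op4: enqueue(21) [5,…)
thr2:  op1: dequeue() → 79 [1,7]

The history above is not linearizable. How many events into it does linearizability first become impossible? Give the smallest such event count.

7

events 1..6 are linearizable, e.g. via op1, op3, op2:
1. op1 dequeue() (pending, included), leaving queue <>
2. op3 enqueue(79), leaving queue <79>
3. op2 dequeue() → 79, leaving queue <>
event 7 — op1's response, time 7 — after it, nothing linearizes
completion choices over the 1 pending operation (op4) were checked; none helps
e.g. op1, op2, op3 (pending dropped): illegal at step 1, since op1 dequeue() → 79 cannot apply there
e.g. op1, op3, op2 (pending dropped): illegal at step 1, since op1 dequeue() → 79 cannot apply there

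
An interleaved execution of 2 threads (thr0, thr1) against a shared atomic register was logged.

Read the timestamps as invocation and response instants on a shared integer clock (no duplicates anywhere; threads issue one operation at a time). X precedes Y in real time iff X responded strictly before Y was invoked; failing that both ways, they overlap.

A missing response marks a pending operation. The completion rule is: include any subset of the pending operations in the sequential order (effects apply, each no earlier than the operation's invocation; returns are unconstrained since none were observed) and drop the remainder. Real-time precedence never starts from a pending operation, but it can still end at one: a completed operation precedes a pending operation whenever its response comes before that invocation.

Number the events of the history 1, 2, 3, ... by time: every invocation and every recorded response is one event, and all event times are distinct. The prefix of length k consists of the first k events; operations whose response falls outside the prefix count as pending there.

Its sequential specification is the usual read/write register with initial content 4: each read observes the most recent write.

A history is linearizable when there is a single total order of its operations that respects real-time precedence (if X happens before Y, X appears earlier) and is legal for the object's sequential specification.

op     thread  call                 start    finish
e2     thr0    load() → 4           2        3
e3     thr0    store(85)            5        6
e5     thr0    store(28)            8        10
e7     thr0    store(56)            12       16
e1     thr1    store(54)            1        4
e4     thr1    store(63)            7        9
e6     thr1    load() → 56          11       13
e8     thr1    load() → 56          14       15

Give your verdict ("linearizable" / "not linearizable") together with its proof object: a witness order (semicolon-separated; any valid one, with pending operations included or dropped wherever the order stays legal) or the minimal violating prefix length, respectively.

linearizable — witness: e2; e1; e3; e4; e5; e7; e6; e8

after step 1 (e2 load() → 4): value 4
after step 2 (e1 store(54)): value 54
after step 3 (e3 store(85)): value 85
after step 4 (e4 store(63)): value 63
after step 5 (e5 store(28)): value 28
after step 6 (e7 store(56)): value 56
after step 7 (e6 load() → 56): value 56
after step 8 (e8 load() → 56): value 56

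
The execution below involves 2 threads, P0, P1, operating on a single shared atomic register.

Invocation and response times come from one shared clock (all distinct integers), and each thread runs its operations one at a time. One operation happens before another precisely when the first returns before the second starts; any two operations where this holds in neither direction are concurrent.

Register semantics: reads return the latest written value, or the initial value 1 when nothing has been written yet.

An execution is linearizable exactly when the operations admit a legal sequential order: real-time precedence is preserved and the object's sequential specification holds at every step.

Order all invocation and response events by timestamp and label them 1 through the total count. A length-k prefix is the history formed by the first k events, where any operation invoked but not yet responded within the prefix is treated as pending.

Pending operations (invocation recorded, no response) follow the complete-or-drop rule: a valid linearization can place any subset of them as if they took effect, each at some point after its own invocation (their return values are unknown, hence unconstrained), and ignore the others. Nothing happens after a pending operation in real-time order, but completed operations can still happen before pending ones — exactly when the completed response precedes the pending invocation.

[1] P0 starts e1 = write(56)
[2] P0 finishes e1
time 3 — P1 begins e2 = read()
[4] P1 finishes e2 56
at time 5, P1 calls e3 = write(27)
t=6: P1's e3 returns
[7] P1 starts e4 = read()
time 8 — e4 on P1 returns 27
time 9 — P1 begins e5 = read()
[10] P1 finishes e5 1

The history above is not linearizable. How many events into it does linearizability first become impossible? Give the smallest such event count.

a valid linearization of events 1..9 exists, for instance e1, e2, e3, e4:
after step 1 (e1 write(56)): value 56
after step 2 (e2 read() → 56): value 56
after step 3 (e3 write(27)): value 27
after step 4 (e4 read() → 27): value 27
with event 10 included (e5 responding at time 10), all real-time-consistent orders fail
take e1, e2, e3, e4, e5: step 5 already fails, because e5 read() → 1 cannot occur there

10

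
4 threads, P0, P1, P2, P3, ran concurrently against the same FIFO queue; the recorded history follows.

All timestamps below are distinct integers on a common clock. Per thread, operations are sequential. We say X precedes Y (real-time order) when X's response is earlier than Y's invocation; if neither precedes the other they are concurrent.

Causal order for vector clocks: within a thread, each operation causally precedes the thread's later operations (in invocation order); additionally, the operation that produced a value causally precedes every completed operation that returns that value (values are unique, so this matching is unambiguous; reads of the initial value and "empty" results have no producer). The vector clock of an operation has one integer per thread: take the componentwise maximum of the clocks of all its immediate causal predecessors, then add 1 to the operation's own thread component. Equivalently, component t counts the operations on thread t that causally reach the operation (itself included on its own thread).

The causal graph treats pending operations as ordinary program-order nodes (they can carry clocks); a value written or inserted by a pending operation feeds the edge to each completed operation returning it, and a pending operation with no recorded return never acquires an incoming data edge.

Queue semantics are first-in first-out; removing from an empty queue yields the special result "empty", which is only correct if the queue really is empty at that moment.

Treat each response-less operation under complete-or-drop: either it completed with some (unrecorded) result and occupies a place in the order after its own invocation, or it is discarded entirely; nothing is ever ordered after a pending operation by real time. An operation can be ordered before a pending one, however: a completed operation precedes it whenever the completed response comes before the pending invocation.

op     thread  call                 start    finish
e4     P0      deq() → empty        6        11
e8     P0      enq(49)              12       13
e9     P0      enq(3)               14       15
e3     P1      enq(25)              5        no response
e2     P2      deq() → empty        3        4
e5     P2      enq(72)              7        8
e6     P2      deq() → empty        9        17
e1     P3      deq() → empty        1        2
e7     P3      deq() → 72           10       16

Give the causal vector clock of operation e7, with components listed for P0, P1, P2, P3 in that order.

(0, 0, 2, 2)

invoked at 1, e1 has no predecessors; its own P3 bump gives (0, 0, 0, 1)
invoked at 3, e2 has no predecessors; its own P2 bump gives (0, 0, 1, 0)
invoked at 5, e3 has no predecessors; its own P1 bump gives (0, 1, 0, 0)
invoked at 6, e4 has no predecessors; its own P0 bump gives (1, 0, 0, 0)
invoked at 7, e5 merges VC(e2)=(0, 0, 1, 0) and bumps P2's slot → (0, 0, 2, 0)
invoked at 12, e8 merges VC(e4)=(1, 0, 0, 0) and bumps P0's slot → (2, 0, 0, 0)
invoked at 9, e6 merges VC(e5)=(0, 0, 2, 0) and bumps P2's slot → (0, 0, 3, 0)
invoked at 14, e9 merges VC(e8)=(2, 0, 0, 0) and bumps P0's slot → (3, 0, 0, 0)
invoked at 10, e7 merges VC(e1)=(0, 0, 0, 1), VC(e5)=(0, 0, 2, 0) and bumps P3's slot → (0, 0, 2, 2)
target: VC(e7) = (0, 0, 2, 2)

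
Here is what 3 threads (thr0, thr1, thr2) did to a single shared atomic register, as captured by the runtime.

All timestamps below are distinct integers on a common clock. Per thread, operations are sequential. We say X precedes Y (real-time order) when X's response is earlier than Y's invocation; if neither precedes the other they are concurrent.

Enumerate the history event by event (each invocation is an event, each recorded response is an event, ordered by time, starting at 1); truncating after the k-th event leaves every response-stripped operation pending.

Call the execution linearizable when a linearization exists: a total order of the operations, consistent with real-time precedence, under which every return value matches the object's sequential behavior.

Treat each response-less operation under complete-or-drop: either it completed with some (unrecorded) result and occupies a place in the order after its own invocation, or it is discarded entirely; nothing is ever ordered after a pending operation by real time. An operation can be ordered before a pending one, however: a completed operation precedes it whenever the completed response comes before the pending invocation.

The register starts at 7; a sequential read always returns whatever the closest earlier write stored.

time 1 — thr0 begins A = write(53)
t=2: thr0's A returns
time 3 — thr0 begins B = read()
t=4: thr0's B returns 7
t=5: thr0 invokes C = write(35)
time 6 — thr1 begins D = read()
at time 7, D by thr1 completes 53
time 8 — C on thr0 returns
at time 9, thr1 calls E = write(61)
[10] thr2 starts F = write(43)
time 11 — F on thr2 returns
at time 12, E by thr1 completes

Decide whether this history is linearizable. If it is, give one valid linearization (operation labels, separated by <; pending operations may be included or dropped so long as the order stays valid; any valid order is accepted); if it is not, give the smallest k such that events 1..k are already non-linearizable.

not linearizable — minimal violating prefix: 4 events

events 1..3 are fine; event 4 — the response of B at time 4 — makes the prefix non-linearizable
a single order respects real time; the 2 completed atomic register operations fail replay along it
take A, B: step 2 already fails, because B read() → 7 cannot occur there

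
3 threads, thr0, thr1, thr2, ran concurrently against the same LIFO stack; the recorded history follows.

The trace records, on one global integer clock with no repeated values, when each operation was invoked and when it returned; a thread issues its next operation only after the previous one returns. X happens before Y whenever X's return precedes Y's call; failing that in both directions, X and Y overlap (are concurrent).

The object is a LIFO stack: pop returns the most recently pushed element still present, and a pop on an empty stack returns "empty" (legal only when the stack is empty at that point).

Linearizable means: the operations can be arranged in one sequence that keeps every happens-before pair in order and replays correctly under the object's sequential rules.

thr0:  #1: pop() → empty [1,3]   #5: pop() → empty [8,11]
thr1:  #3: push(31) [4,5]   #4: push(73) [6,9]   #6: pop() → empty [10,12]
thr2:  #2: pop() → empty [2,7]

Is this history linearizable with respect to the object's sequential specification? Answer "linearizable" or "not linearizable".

not linearizable

events 1..10 are fine; event 11 — the response of #5 at time 11 — makes the prefix non-linearizable
all 7 real-time-respecting orders fail — 5 completed LIFO stack operations, no legal replay
including or dropping the 1 pending operation (#6) in any combination fails
take #1, #2, #3, #4, #5 (pending dropped): step 5 already fails, because #5 pop() → empty cannot occur there
take #1, #2, #3, #5, #4 (pending dropped): step 4 already fails, because #5 pop() → empty cannot occur there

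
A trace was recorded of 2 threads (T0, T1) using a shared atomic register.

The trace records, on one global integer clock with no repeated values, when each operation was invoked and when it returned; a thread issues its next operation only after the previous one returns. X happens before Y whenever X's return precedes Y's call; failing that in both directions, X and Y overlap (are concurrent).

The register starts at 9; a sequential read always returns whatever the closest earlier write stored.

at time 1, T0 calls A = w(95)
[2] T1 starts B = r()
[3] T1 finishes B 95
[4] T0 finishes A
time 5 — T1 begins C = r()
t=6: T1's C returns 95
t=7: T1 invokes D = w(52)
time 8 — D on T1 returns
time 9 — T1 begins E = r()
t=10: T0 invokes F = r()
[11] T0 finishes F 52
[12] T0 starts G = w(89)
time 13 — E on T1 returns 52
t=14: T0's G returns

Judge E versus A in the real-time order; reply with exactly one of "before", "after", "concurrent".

E spans [9,13], A spans [1,4]
resp(A)=4 < inv(E)=9

after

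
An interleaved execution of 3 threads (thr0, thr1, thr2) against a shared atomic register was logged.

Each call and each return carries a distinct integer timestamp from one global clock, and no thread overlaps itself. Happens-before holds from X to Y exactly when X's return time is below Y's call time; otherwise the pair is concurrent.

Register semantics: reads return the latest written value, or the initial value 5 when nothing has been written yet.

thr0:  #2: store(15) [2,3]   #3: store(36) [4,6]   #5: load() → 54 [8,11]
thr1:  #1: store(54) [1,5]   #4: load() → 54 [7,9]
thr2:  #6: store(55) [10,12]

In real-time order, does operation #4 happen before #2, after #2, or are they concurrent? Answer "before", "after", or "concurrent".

after

#4 spans [7,9], #2 spans [2,3]
resp(#2)=3 < inv(#4)=7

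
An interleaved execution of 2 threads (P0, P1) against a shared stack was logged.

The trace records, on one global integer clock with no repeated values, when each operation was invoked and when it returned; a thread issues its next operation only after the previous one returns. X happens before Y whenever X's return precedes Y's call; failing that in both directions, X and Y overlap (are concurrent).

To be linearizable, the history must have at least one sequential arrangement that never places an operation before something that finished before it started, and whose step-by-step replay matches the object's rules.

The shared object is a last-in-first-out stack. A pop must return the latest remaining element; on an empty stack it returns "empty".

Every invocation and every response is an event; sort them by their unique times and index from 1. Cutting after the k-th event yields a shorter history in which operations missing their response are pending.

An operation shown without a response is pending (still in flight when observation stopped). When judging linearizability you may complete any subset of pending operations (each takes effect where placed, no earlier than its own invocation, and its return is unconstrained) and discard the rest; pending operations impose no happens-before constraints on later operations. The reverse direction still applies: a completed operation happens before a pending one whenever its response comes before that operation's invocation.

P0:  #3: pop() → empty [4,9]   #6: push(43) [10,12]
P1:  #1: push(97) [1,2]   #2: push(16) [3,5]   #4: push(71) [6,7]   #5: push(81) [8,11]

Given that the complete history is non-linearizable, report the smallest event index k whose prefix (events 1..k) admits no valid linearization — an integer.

events 1..8 are still linearizable — one witness is #1, #2, #3, #4:
after step 1 (#1 push(97)): stack <97>
after step 2 (#2 push(16)): stack <97,16>
after step 3 (#3 pop() (pending, included)): stack <97>
after step 4 (#4 push(71)): stack <97,71>
adding event 9 (#3 responds at 9) leaves no legal real-time order
no escape via the 1 pending operation (#5): every completion choice fails
one such order, #1, #2, #3, #4 (pending dropped), breaks at step 3 where #3 pop() → empty is illegal
one such order, #1, #2, #4, #3 (pending dropped), breaks at step 4 where #3 pop() → empty is illegal

9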